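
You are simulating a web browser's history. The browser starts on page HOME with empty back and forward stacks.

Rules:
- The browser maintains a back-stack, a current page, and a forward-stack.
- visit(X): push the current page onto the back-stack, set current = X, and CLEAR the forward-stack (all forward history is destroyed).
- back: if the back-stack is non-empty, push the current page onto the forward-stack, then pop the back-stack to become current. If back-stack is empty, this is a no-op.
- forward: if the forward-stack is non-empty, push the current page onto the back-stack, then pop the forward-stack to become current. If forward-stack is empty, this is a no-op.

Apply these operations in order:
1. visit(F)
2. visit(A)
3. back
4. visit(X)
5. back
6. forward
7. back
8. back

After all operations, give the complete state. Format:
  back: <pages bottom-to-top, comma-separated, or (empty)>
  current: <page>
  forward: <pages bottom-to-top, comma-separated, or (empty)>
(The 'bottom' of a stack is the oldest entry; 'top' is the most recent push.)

Answer: back: (empty)
current: HOME
forward: X,F

Derivation:
After 1 (visit(F)): cur=F back=1 fwd=0
After 2 (visit(A)): cur=A back=2 fwd=0
After 3 (back): cur=F back=1 fwd=1
After 4 (visit(X)): cur=X back=2 fwd=0
After 5 (back): cur=F back=1 fwd=1
After 6 (forward): cur=X back=2 fwd=0
After 7 (back): cur=F back=1 fwd=1
After 8 (back): cur=HOME back=0 fwd=2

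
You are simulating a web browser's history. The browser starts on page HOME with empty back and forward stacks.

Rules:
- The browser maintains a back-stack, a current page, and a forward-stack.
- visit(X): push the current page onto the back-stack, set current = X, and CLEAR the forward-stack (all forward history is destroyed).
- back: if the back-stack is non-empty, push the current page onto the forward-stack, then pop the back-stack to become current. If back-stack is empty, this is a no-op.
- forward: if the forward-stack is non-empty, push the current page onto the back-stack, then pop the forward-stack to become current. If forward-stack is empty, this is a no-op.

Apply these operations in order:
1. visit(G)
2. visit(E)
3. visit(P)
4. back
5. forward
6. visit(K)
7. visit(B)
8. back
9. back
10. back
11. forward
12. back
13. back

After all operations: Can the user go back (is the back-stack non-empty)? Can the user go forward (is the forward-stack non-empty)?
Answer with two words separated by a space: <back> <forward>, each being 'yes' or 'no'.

Answer: yes yes

Derivation:
After 1 (visit(G)): cur=G back=1 fwd=0
After 2 (visit(E)): cur=E back=2 fwd=0
After 3 (visit(P)): cur=P back=3 fwd=0
After 4 (back): cur=E back=2 fwd=1
After 5 (forward): cur=P back=3 fwd=0
After 6 (visit(K)): cur=K back=4 fwd=0
After 7 (visit(B)): cur=B back=5 fwd=0
After 8 (back): cur=K back=4 fwd=1
After 9 (back): cur=P back=3 fwd=2
After 10 (back): cur=E back=2 fwd=3
After 11 (forward): cur=P back=3 fwd=2
After 12 (back): cur=E back=2 fwd=3
After 13 (back): cur=G back=1 fwd=4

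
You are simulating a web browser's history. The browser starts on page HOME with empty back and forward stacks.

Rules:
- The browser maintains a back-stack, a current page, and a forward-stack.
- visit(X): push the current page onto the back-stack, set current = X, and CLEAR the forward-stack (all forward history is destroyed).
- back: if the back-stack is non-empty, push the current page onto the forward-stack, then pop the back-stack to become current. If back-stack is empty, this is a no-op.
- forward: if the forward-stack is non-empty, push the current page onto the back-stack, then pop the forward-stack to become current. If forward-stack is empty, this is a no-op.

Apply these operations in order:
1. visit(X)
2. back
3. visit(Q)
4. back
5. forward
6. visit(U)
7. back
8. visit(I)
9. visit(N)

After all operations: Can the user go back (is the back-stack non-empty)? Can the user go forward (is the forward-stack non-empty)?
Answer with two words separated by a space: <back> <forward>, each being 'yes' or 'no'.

Answer: yes no

Derivation:
After 1 (visit(X)): cur=X back=1 fwd=0
After 2 (back): cur=HOME back=0 fwd=1
After 3 (visit(Q)): cur=Q back=1 fwd=0
After 4 (back): cur=HOME back=0 fwd=1
After 5 (forward): cur=Q back=1 fwd=0
After 6 (visit(U)): cur=U back=2 fwd=0
After 7 (back): cur=Q back=1 fwd=1
After 8 (visit(I)): cur=I back=2 fwd=0
After 9 (visit(N)): cur=N back=3 fwd=0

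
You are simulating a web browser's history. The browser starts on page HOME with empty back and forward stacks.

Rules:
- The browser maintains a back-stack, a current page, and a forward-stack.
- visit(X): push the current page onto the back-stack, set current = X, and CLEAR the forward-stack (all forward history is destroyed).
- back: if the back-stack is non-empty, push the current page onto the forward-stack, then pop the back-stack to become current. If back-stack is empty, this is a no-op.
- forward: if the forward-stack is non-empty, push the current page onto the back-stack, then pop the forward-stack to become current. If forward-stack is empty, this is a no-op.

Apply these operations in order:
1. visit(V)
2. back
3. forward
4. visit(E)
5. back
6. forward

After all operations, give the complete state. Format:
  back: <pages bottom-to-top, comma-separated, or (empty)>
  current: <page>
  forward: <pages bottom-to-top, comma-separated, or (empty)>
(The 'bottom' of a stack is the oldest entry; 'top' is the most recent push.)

Answer: back: HOME,V
current: E
forward: (empty)

Derivation:
After 1 (visit(V)): cur=V back=1 fwd=0
After 2 (back): cur=HOME back=0 fwd=1
After 3 (forward): cur=V back=1 fwd=0
After 4 (visit(E)): cur=E back=2 fwd=0
After 5 (back): cur=V back=1 fwd=1
After 6 (forward): cur=E back=2 fwd=0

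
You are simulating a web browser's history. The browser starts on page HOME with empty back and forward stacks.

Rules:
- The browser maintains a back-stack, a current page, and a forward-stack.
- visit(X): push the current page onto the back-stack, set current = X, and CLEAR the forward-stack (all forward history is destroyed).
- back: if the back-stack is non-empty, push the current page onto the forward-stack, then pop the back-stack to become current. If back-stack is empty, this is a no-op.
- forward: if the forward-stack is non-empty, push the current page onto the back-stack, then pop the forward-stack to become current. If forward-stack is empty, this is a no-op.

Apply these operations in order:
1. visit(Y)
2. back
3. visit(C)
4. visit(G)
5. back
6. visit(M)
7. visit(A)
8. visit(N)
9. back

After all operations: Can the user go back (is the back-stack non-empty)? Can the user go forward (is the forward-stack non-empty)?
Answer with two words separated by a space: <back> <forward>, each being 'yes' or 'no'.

After 1 (visit(Y)): cur=Y back=1 fwd=0
After 2 (back): cur=HOME back=0 fwd=1
After 3 (visit(C)): cur=C back=1 fwd=0
After 4 (visit(G)): cur=G back=2 fwd=0
After 5 (back): cur=C back=1 fwd=1
After 6 (visit(M)): cur=M back=2 fwd=0
After 7 (visit(A)): cur=A back=3 fwd=0
After 8 (visit(N)): cur=N back=4 fwd=0
After 9 (back): cur=A back=3 fwd=1

Answer: yes yes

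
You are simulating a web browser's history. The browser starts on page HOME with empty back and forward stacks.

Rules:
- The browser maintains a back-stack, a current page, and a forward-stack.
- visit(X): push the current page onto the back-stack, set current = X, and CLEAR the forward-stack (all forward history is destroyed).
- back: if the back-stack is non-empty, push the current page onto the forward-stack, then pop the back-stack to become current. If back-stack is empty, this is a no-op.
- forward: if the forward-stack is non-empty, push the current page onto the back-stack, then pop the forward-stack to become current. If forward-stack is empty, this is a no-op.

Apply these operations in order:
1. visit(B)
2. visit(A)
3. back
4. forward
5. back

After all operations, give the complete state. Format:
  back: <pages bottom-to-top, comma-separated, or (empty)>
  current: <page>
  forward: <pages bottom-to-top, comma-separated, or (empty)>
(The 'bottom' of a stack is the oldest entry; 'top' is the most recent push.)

After 1 (visit(B)): cur=B back=1 fwd=0
After 2 (visit(A)): cur=A back=2 fwd=0
After 3 (back): cur=B back=1 fwd=1
After 4 (forward): cur=A back=2 fwd=0
After 5 (back): cur=B back=1 fwd=1

Answer: back: HOME
current: B
forward: A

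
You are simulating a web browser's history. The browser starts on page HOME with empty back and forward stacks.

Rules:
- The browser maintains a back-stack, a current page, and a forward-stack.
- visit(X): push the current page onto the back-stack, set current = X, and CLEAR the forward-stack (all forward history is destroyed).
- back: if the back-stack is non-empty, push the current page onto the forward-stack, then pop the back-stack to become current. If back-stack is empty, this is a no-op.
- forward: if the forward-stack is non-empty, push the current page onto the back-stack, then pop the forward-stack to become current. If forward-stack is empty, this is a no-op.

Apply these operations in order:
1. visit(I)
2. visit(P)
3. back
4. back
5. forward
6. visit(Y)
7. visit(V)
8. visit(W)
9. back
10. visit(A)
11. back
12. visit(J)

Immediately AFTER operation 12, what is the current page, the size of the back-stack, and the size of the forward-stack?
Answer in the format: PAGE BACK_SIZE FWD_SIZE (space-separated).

After 1 (visit(I)): cur=I back=1 fwd=0
After 2 (visit(P)): cur=P back=2 fwd=0
After 3 (back): cur=I back=1 fwd=1
After 4 (back): cur=HOME back=0 fwd=2
After 5 (forward): cur=I back=1 fwd=1
After 6 (visit(Y)): cur=Y back=2 fwd=0
After 7 (visit(V)): cur=V back=3 fwd=0
After 8 (visit(W)): cur=W back=4 fwd=0
After 9 (back): cur=V back=3 fwd=1
After 10 (visit(A)): cur=A back=4 fwd=0
After 11 (back): cur=V back=3 fwd=1
After 12 (visit(J)): cur=J back=4 fwd=0

J 4 0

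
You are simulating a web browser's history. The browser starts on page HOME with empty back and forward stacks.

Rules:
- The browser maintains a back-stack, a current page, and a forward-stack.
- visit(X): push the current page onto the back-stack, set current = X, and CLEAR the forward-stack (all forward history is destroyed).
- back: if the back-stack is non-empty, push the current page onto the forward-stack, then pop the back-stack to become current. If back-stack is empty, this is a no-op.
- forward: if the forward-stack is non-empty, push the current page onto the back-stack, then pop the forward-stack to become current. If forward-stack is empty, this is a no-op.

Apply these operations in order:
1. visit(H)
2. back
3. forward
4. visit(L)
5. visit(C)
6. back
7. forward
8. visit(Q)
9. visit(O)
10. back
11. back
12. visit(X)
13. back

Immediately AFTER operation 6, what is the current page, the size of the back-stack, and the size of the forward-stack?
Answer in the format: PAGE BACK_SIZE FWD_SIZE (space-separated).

After 1 (visit(H)): cur=H back=1 fwd=0
After 2 (back): cur=HOME back=0 fwd=1
After 3 (forward): cur=H back=1 fwd=0
After 4 (visit(L)): cur=L back=2 fwd=0
After 5 (visit(C)): cur=C back=3 fwd=0
After 6 (back): cur=L back=2 fwd=1

L 2 1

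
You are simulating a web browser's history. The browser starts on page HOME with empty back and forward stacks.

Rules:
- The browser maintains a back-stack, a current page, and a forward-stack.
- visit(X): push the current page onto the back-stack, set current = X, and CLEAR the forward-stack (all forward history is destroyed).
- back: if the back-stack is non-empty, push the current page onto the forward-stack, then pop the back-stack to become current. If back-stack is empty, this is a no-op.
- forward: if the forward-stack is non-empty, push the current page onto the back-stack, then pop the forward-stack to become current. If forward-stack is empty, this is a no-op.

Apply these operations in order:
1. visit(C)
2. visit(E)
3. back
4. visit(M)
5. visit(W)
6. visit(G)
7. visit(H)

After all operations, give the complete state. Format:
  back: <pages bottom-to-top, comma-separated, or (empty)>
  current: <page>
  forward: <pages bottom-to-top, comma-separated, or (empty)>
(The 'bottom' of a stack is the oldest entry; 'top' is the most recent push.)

Answer: back: HOME,C,M,W,G
current: H
forward: (empty)

Derivation:
After 1 (visit(C)): cur=C back=1 fwd=0
After 2 (visit(E)): cur=E back=2 fwd=0
After 3 (back): cur=C back=1 fwd=1
After 4 (visit(M)): cur=M back=2 fwd=0
After 5 (visit(W)): cur=W back=3 fwd=0
After 6 (visit(G)): cur=G back=4 fwd=0
After 7 (visit(H)): cur=H back=5 fwd=0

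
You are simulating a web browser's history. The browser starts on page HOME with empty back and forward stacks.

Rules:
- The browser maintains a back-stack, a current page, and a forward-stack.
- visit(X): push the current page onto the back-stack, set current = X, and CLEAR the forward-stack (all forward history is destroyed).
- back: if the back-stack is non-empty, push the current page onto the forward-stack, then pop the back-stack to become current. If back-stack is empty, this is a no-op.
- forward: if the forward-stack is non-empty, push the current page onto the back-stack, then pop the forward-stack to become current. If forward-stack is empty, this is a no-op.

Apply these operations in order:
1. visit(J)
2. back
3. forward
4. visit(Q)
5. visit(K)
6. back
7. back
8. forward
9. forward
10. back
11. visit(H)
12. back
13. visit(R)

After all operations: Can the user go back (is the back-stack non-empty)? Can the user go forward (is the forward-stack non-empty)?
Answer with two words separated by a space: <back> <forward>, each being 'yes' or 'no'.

Answer: yes no

Derivation:
After 1 (visit(J)): cur=J back=1 fwd=0
After 2 (back): cur=HOME back=0 fwd=1
After 3 (forward): cur=J back=1 fwd=0
After 4 (visit(Q)): cur=Q back=2 fwd=0
After 5 (visit(K)): cur=K back=3 fwd=0
After 6 (back): cur=Q back=2 fwd=1
After 7 (back): cur=J back=1 fwd=2
After 8 (forward): cur=Q back=2 fwd=1
After 9 (forward): cur=K back=3 fwd=0
After 10 (back): cur=Q back=2 fwd=1
After 11 (visit(H)): cur=H back=3 fwd=0
After 12 (back): cur=Q back=2 fwd=1
After 13 (visit(R)): cur=R back=3 fwd=0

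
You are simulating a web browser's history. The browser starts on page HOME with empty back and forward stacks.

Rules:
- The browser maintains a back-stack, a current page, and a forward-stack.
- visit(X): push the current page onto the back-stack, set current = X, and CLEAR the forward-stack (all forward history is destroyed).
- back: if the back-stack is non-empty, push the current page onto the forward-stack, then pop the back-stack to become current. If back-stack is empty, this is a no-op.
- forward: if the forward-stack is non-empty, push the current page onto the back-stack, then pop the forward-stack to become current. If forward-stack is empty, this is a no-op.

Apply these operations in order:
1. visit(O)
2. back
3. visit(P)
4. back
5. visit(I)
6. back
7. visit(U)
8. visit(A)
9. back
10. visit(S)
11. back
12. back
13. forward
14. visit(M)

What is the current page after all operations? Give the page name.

Answer: M

Derivation:
After 1 (visit(O)): cur=O back=1 fwd=0
After 2 (back): cur=HOME back=0 fwd=1
After 3 (visit(P)): cur=P back=1 fwd=0
After 4 (back): cur=HOME back=0 fwd=1
After 5 (visit(I)): cur=I back=1 fwd=0
After 6 (back): cur=HOME back=0 fwd=1
After 7 (visit(U)): cur=U back=1 fwd=0
After 8 (visit(A)): cur=A back=2 fwd=0
After 9 (back): cur=U back=1 fwd=1
After 10 (visit(S)): cur=S back=2 fwd=0
After 11 (back): cur=U back=1 fwd=1
After 12 (back): cur=HOME back=0 fwd=2
After 13 (forward): cur=U back=1 fwd=1
After 14 (visit(M)): cur=M back=2 fwd=0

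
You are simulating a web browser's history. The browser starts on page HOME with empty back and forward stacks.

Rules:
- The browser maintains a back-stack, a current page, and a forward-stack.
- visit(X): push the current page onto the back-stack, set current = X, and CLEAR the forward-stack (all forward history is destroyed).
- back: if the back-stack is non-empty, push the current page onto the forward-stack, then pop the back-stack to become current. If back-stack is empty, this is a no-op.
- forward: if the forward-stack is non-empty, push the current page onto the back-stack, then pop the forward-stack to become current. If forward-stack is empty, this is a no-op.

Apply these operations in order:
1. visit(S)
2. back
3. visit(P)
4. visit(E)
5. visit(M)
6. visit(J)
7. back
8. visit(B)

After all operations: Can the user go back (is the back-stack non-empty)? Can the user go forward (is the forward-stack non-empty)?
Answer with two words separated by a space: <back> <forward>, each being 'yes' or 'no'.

Answer: yes no

Derivation:
After 1 (visit(S)): cur=S back=1 fwd=0
After 2 (back): cur=HOME back=0 fwd=1
After 3 (visit(P)): cur=P back=1 fwd=0
After 4 (visit(E)): cur=E back=2 fwd=0
After 5 (visit(M)): cur=M back=3 fwd=0
After 6 (visit(J)): cur=J back=4 fwd=0
After 7 (back): cur=M back=3 fwd=1
After 8 (visit(B)): cur=B back=4 fwd=0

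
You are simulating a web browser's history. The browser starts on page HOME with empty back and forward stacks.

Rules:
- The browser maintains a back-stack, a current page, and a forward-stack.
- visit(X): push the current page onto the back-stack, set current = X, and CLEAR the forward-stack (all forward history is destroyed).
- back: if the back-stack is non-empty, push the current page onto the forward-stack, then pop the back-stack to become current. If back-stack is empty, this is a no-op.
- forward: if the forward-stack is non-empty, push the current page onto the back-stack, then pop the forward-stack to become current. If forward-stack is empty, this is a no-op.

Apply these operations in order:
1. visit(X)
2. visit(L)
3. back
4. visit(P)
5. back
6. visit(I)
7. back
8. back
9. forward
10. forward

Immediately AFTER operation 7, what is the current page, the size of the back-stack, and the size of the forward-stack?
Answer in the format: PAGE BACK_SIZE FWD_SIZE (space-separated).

After 1 (visit(X)): cur=X back=1 fwd=0
After 2 (visit(L)): cur=L back=2 fwd=0
After 3 (back): cur=X back=1 fwd=1
After 4 (visit(P)): cur=P back=2 fwd=0
After 5 (back): cur=X back=1 fwd=1
After 6 (visit(I)): cur=I back=2 fwd=0
After 7 (back): cur=X back=1 fwd=1

X 1 1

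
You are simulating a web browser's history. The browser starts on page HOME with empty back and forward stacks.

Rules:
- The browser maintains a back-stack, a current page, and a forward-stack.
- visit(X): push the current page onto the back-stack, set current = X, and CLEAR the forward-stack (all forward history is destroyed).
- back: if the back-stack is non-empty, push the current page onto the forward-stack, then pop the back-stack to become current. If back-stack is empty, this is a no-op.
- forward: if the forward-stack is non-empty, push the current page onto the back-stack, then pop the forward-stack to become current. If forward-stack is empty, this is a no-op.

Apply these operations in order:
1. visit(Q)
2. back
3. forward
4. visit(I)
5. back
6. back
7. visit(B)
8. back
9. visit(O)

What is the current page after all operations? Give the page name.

Answer: O

Derivation:
After 1 (visit(Q)): cur=Q back=1 fwd=0
After 2 (back): cur=HOME back=0 fwd=1
After 3 (forward): cur=Q back=1 fwd=0
After 4 (visit(I)): cur=I back=2 fwd=0
After 5 (back): cur=Q back=1 fwd=1
After 6 (back): cur=HOME back=0 fwd=2
After 7 (visit(B)): cur=B back=1 fwd=0
After 8 (back): cur=HOME back=0 fwd=1
After 9 (visit(O)): cur=O back=1 fwd=0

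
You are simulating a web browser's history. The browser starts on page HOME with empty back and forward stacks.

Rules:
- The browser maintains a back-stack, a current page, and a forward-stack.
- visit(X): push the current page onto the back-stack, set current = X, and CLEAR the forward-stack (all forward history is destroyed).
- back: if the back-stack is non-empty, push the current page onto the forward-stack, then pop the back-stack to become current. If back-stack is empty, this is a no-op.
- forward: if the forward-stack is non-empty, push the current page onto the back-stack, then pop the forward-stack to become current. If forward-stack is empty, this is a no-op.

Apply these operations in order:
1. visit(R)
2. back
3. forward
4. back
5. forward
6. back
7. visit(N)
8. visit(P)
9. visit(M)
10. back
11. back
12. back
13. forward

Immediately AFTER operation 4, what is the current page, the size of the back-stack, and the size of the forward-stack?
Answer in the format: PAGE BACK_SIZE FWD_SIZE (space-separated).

After 1 (visit(R)): cur=R back=1 fwd=0
After 2 (back): cur=HOME back=0 fwd=1
After 3 (forward): cur=R back=1 fwd=0
After 4 (back): cur=HOME back=0 fwd=1

HOME 0 1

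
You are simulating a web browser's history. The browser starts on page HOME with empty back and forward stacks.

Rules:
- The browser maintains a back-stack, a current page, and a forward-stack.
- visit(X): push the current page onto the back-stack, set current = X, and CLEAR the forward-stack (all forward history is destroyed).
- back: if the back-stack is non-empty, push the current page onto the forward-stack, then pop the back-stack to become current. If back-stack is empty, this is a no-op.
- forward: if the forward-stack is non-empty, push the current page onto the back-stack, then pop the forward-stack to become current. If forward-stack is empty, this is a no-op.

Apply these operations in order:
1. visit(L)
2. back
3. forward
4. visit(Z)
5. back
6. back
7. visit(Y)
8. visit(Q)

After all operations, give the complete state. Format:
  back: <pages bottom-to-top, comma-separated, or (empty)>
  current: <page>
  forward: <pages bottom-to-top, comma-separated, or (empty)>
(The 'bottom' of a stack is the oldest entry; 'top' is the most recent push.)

Answer: back: HOME,Y
current: Q
forward: (empty)

Derivation:
After 1 (visit(L)): cur=L back=1 fwd=0
After 2 (back): cur=HOME back=0 fwd=1
After 3 (forward): cur=L back=1 fwd=0
After 4 (visit(Z)): cur=Z back=2 fwd=0
After 5 (back): cur=L back=1 fwd=1
After 6 (back): cur=HOME back=0 fwd=2
After 7 (visit(Y)): cur=Y back=1 fwd=0
After 8 (visit(Q)): cur=Q back=2 fwd=0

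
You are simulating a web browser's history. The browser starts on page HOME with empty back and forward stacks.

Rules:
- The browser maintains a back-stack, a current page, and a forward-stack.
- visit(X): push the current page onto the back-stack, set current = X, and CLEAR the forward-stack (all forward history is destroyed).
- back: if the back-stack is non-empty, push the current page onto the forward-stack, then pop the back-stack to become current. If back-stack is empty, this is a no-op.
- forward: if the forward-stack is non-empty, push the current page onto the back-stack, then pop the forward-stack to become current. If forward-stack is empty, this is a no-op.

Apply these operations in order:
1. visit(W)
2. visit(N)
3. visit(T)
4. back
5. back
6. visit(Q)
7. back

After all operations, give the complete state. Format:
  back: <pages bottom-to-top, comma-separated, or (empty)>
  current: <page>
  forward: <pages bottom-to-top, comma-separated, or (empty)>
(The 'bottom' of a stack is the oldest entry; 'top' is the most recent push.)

Answer: back: HOME
current: W
forward: Q

Derivation:
After 1 (visit(W)): cur=W back=1 fwd=0
After 2 (visit(N)): cur=N back=2 fwd=0
After 3 (visit(T)): cur=T back=3 fwd=0
After 4 (back): cur=N back=2 fwd=1
After 5 (back): cur=W back=1 fwd=2
After 6 (visit(Q)): cur=Q back=2 fwd=0
After 7 (back): cur=W back=1 fwd=1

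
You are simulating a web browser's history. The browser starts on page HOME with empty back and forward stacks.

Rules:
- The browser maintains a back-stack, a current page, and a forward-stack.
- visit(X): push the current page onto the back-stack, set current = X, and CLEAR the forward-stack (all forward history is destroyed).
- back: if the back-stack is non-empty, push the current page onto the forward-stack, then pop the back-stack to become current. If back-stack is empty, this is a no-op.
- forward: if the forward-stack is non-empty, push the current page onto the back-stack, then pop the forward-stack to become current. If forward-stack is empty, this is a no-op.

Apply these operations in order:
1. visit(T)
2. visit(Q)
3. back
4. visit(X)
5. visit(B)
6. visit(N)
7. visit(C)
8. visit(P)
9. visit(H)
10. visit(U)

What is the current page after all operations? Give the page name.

After 1 (visit(T)): cur=T back=1 fwd=0
After 2 (visit(Q)): cur=Q back=2 fwd=0
After 3 (back): cur=T back=1 fwd=1
After 4 (visit(X)): cur=X back=2 fwd=0
After 5 (visit(B)): cur=B back=3 fwd=0
After 6 (visit(N)): cur=N back=4 fwd=0
After 7 (visit(C)): cur=C back=5 fwd=0
After 8 (visit(P)): cur=P back=6 fwd=0
After 9 (visit(H)): cur=H back=7 fwd=0
After 10 (visit(U)): cur=U back=8 fwd=0

Answer: U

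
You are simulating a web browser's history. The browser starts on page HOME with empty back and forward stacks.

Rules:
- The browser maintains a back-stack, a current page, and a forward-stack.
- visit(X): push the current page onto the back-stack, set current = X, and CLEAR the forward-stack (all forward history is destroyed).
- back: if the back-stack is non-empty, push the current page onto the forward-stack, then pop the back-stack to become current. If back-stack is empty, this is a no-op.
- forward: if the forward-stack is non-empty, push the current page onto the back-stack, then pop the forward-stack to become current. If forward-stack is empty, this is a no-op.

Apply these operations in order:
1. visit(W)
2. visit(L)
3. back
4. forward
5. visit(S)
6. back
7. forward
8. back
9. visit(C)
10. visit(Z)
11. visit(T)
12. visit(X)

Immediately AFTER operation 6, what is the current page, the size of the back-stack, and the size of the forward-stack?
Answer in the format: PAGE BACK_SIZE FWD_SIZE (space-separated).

After 1 (visit(W)): cur=W back=1 fwd=0
After 2 (visit(L)): cur=L back=2 fwd=0
After 3 (back): cur=W back=1 fwd=1
After 4 (forward): cur=L back=2 fwd=0
After 5 (visit(S)): cur=S back=3 fwd=0
After 6 (back): cur=L back=2 fwd=1

L 2 1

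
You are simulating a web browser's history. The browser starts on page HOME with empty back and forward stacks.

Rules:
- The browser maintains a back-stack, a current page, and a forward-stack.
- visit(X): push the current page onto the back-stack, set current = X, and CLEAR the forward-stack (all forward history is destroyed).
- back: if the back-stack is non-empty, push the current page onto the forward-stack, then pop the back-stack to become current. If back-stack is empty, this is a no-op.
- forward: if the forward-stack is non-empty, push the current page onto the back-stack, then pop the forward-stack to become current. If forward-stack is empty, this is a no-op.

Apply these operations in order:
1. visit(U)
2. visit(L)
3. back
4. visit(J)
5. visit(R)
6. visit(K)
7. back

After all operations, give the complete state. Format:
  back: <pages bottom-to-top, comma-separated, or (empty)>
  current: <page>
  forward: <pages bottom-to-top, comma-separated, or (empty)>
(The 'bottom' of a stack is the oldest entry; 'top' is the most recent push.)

Answer: back: HOME,U,J
current: R
forward: K

Derivation:
After 1 (visit(U)): cur=U back=1 fwd=0
After 2 (visit(L)): cur=L back=2 fwd=0
After 3 (back): cur=U back=1 fwd=1
After 4 (visit(J)): cur=J back=2 fwd=0
After 5 (visit(R)): cur=R back=3 fwd=0
After 6 (visit(K)): cur=K back=4 fwd=0
After 7 (back): cur=R back=3 fwd=1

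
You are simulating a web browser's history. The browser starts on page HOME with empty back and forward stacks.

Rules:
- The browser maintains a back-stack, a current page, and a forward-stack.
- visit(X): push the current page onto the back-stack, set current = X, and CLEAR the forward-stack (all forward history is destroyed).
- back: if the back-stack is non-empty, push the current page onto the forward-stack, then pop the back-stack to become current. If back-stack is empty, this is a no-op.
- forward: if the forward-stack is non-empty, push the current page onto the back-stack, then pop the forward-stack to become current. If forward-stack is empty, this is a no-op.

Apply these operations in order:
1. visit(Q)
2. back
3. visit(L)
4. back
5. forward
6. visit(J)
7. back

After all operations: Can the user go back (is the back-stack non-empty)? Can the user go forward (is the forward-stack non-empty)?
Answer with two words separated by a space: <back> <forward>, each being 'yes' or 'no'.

Answer: yes yes

Derivation:
After 1 (visit(Q)): cur=Q back=1 fwd=0
After 2 (back): cur=HOME back=0 fwd=1
After 3 (visit(L)): cur=L back=1 fwd=0
After 4 (back): cur=HOME back=0 fwd=1
After 5 (forward): cur=L back=1 fwd=0
After 6 (visit(J)): cur=J back=2 fwd=0
After 7 (back): cur=L back=1 fwd=1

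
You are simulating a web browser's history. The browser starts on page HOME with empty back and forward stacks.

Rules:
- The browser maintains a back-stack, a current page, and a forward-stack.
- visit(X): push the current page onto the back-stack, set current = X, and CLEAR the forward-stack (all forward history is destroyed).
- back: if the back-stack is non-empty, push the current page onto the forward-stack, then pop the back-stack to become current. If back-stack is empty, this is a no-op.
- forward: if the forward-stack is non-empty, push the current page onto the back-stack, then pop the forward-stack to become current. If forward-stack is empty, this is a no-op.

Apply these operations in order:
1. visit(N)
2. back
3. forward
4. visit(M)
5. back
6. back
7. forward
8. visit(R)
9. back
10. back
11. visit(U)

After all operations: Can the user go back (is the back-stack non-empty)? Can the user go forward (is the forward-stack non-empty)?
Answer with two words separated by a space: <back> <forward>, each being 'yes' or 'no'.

After 1 (visit(N)): cur=N back=1 fwd=0
After 2 (back): cur=HOME back=0 fwd=1
After 3 (forward): cur=N back=1 fwd=0
After 4 (visit(M)): cur=M back=2 fwd=0
After 5 (back): cur=N back=1 fwd=1
After 6 (back): cur=HOME back=0 fwd=2
After 7 (forward): cur=N back=1 fwd=1
After 8 (visit(R)): cur=R back=2 fwd=0
After 9 (back): cur=N back=1 fwd=1
After 10 (back): cur=HOME back=0 fwd=2
After 11 (visit(U)): cur=U back=1 fwd=0

Answer: yes no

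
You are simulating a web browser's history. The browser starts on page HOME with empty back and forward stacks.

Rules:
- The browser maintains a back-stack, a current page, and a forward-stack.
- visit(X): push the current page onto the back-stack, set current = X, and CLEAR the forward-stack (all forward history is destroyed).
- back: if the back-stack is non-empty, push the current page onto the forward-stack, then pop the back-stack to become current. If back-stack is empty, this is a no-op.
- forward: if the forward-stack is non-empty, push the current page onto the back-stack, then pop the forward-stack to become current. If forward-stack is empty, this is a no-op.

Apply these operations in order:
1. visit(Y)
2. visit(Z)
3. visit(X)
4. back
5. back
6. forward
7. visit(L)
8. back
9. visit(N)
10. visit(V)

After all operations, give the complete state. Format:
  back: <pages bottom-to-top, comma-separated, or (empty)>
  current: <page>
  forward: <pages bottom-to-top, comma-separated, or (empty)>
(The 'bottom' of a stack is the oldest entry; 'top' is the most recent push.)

Answer: back: HOME,Y,Z,N
current: V
forward: (empty)

Derivation:
After 1 (visit(Y)): cur=Y back=1 fwd=0
After 2 (visit(Z)): cur=Z back=2 fwd=0
After 3 (visit(X)): cur=X back=3 fwd=0
After 4 (back): cur=Z back=2 fwd=1
After 5 (back): cur=Y back=1 fwd=2
After 6 (forward): cur=Z back=2 fwd=1
After 7 (visit(L)): cur=L back=3 fwd=0
After 8 (back): cur=Z back=2 fwd=1
After 9 (visit(N)): cur=N back=3 fwd=0
After 10 (visit(V)): cur=V back=4 fwd=0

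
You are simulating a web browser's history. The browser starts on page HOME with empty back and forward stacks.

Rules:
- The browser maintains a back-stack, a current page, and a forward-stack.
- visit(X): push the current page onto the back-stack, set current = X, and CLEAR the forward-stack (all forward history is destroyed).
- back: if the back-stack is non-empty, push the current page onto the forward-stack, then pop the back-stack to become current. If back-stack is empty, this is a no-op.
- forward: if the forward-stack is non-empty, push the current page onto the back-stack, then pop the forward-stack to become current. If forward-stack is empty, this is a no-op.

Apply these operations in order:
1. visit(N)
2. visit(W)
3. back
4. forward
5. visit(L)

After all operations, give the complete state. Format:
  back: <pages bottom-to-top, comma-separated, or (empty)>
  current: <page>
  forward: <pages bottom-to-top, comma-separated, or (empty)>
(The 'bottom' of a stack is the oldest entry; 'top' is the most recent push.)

After 1 (visit(N)): cur=N back=1 fwd=0
After 2 (visit(W)): cur=W back=2 fwd=0
After 3 (back): cur=N back=1 fwd=1
After 4 (forward): cur=W back=2 fwd=0
After 5 (visit(L)): cur=L back=3 fwd=0

Answer: back: HOME,N,W
current: L
forward: (empty)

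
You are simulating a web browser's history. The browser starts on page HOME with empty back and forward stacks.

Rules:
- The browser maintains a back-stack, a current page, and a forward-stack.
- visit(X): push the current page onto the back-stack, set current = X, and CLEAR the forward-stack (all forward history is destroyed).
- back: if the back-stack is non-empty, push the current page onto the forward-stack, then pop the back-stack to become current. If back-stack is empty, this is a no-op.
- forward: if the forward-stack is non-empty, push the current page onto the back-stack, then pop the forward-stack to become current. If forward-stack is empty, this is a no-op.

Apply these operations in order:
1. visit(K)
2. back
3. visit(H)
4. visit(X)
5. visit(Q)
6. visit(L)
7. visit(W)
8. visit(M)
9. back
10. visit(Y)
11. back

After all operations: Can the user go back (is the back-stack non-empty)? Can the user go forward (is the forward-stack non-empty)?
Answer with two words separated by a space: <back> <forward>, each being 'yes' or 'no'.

Answer: yes yes

Derivation:
After 1 (visit(K)): cur=K back=1 fwd=0
After 2 (back): cur=HOME back=0 fwd=1
After 3 (visit(H)): cur=H back=1 fwd=0
After 4 (visit(X)): cur=X back=2 fwd=0
After 5 (visit(Q)): cur=Q back=3 fwd=0
After 6 (visit(L)): cur=L back=4 fwd=0
After 7 (visit(W)): cur=W back=5 fwd=0
After 8 (visit(M)): cur=M back=6 fwd=0
After 9 (back): cur=W back=5 fwd=1
After 10 (visit(Y)): cur=Y back=6 fwd=0
After 11 (back): cur=W back=5 fwd=1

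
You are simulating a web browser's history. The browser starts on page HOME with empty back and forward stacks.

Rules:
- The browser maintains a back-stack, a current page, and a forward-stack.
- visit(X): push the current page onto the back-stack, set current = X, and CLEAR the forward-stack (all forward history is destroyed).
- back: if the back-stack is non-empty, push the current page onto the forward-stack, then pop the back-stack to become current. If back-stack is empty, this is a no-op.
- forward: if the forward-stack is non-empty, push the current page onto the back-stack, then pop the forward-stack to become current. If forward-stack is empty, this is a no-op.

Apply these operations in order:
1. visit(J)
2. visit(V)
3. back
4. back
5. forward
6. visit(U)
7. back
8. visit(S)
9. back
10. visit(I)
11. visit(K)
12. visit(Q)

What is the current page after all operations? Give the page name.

After 1 (visit(J)): cur=J back=1 fwd=0
After 2 (visit(V)): cur=V back=2 fwd=0
After 3 (back): cur=J back=1 fwd=1
After 4 (back): cur=HOME back=0 fwd=2
After 5 (forward): cur=J back=1 fwd=1
After 6 (visit(U)): cur=U back=2 fwd=0
After 7 (back): cur=J back=1 fwd=1
After 8 (visit(S)): cur=S back=2 fwd=0
After 9 (back): cur=J back=1 fwd=1
After 10 (visit(I)): cur=I back=2 fwd=0
After 11 (visit(K)): cur=K back=3 fwd=0
After 12 (visit(Q)): cur=Q back=4 fwd=0

Answer: Q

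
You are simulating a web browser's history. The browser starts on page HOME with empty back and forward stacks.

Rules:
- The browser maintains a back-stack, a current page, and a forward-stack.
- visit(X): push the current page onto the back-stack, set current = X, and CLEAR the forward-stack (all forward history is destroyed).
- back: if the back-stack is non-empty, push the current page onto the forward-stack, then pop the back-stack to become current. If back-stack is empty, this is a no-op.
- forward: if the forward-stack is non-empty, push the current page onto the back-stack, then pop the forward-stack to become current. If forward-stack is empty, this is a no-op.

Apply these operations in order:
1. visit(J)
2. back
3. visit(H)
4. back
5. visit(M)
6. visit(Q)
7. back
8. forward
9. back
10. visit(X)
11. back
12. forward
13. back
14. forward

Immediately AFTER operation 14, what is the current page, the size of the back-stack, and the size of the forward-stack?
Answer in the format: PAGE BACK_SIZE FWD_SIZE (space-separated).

After 1 (visit(J)): cur=J back=1 fwd=0
After 2 (back): cur=HOME back=0 fwd=1
After 3 (visit(H)): cur=H back=1 fwd=0
After 4 (back): cur=HOME back=0 fwd=1
After 5 (visit(M)): cur=M back=1 fwd=0
After 6 (visit(Q)): cur=Q back=2 fwd=0
After 7 (back): cur=M back=1 fwd=1
After 8 (forward): cur=Q back=2 fwd=0
After 9 (back): cur=M back=1 fwd=1
After 10 (visit(X)): cur=X back=2 fwd=0
After 11 (back): cur=M back=1 fwd=1
After 12 (forward): cur=X back=2 fwd=0
After 13 (back): cur=M back=1 fwd=1
After 14 (forward): cur=X back=2 fwd=0

X 2 0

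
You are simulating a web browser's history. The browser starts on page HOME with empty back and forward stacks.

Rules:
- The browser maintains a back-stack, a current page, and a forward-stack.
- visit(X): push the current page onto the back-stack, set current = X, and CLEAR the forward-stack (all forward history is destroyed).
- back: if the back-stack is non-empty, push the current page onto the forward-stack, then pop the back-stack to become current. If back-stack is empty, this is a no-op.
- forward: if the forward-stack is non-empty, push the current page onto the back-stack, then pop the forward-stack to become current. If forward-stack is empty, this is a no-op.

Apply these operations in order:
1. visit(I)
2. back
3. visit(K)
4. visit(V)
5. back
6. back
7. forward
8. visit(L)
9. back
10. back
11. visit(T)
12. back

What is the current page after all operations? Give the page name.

Answer: HOME

Derivation:
After 1 (visit(I)): cur=I back=1 fwd=0
After 2 (back): cur=HOME back=0 fwd=1
After 3 (visit(K)): cur=K back=1 fwd=0
After 4 (visit(V)): cur=V back=2 fwd=0
After 5 (back): cur=K back=1 fwd=1
After 6 (back): cur=HOME back=0 fwd=2
After 7 (forward): cur=K back=1 fwd=1
After 8 (visit(L)): cur=L back=2 fwd=0
After 9 (back): cur=K back=1 fwd=1
After 10 (back): cur=HOME back=0 fwd=2
After 11 (visit(T)): cur=T back=1 fwd=0
After 12 (back): cur=HOME back=0 fwd=1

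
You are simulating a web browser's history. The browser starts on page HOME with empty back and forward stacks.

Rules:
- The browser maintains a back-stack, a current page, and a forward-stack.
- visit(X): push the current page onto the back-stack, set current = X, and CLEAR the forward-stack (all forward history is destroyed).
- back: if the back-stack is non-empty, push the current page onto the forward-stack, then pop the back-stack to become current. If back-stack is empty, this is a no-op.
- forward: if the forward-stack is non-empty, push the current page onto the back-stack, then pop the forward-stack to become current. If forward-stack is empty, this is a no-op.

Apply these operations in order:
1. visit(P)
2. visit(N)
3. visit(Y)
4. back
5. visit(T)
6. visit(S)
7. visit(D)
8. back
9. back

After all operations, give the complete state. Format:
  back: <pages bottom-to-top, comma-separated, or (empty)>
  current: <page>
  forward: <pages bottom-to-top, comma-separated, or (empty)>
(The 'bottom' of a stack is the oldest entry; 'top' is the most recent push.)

After 1 (visit(P)): cur=P back=1 fwd=0
After 2 (visit(N)): cur=N back=2 fwd=0
After 3 (visit(Y)): cur=Y back=3 fwd=0
After 4 (back): cur=N back=2 fwd=1
After 5 (visit(T)): cur=T back=3 fwd=0
After 6 (visit(S)): cur=S back=4 fwd=0
After 7 (visit(D)): cur=D back=5 fwd=0
After 8 (back): cur=S back=4 fwd=1
After 9 (back): cur=T back=3 fwd=2

Answer: back: HOME,P,N
current: T
forward: D,S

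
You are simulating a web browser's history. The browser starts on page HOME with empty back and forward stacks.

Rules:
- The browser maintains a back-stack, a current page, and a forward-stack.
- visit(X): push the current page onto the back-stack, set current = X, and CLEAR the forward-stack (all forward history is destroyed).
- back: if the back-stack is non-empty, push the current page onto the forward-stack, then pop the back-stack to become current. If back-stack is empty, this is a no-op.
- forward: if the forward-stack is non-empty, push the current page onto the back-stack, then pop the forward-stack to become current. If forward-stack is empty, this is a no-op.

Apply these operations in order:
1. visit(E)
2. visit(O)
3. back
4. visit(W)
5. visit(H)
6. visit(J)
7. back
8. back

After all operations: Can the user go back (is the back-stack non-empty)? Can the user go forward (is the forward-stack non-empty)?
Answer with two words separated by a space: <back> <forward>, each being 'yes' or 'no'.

After 1 (visit(E)): cur=E back=1 fwd=0
After 2 (visit(O)): cur=O back=2 fwd=0
After 3 (back): cur=E back=1 fwd=1
After 4 (visit(W)): cur=W back=2 fwd=0
After 5 (visit(H)): cur=H back=3 fwd=0
After 6 (visit(J)): cur=J back=4 fwd=0
After 7 (back): cur=H back=3 fwd=1
After 8 (back): cur=W back=2 fwd=2

Answer: yes yes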